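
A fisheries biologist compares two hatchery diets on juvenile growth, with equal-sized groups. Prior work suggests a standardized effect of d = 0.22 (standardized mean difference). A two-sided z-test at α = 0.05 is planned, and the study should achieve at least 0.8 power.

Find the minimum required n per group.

For power 0.8 need Φ(δ − z_{0.025}) = 0.8, so δ = z_{0.025} + z_{0.20} = 1.960 + 0.842 = 2.802.
(For δ > 0 the lower-tail rejection region contributes negligibly to power, so the one-term inversion is standard.)
δ = d·√(n/2) ⇒ n = 2(δ/d)² = 2 × (2.802 / 0.22)² = 324.33.
Rounding up, n = 325 per group.

n = 325 per group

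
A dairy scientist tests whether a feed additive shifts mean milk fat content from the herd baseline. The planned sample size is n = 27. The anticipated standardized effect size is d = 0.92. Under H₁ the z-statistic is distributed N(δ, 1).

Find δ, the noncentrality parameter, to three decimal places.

δ = d·√n = 0.92 × √27 = 4.7805

δ ≈ 4.780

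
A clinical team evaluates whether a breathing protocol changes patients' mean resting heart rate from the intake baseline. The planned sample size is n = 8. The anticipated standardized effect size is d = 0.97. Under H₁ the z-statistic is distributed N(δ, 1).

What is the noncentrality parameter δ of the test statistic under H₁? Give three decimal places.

The noncentrality parameter scales effect size by the design's sample-size factor: δ = d·√n = 0.97 × √8 = 2.7436

δ ≈ 2.744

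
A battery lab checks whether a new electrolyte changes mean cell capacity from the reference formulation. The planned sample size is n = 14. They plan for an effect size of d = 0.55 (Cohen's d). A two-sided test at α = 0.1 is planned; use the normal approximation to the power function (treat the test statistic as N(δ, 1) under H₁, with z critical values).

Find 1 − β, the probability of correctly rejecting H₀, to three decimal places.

Power ≈ 0.660

Noncentrality parameter: δ = d·√n = 0.55 × √14 = 2.0579
Two-sided α = 0.1 → critical value z_{0.05} = 1.645.
Power = Φ(δ − 1.645) + Φ(−δ − 1.645) = Φ(0.413) + Φ(-3.703) = 0.6602 + 0.0001 = 0.6603.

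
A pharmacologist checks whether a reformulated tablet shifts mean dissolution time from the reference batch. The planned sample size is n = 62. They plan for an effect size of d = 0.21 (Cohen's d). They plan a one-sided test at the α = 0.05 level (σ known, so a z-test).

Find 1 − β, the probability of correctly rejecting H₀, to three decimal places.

Noncentrality parameter: δ = d·√n = 0.21 × √62 = 1.6535
One-sided α = 0.05 → critical value z_{0.05} = 1.645.
Power = P(Z > 1.645 − δ) = Φ(0.009) = 0.5035.

Power ≈ 0.503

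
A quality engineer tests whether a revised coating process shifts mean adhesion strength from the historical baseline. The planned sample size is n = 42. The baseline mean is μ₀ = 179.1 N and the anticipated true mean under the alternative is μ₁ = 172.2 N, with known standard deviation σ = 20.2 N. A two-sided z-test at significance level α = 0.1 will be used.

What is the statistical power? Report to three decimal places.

Power ≈ 0.715

Standardized effect: d = |μ₁ − μ₀| / σ = |172.2 − 179.1| / 20.2 = 0.3416
Noncentrality parameter: δ = d·√n = 0.3416 × √42 = 2.2137
Two-sided α = 0.1 → critical value z_{0.05} = 1.645.
Power = Φ(δ − 1.645) + Φ(−δ − 1.645) = Φ(0.569) + Φ(-3.859) = 0.7153 + 0.0001 = 0.7153.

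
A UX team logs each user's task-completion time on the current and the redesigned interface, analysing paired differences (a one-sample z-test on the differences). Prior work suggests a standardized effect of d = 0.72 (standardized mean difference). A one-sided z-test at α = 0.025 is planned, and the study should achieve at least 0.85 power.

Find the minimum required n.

n = 18

Set Φ(δ − 1.960) = 0.85; then δ − 1.960 = Φ⁻¹(0.85) = 1.036, giving δ = 2.996.
δ = d·√n ⇒ n = (δ/d)² = (2.996 / 0.72)² = 17.32.
Rounding up, n = 18.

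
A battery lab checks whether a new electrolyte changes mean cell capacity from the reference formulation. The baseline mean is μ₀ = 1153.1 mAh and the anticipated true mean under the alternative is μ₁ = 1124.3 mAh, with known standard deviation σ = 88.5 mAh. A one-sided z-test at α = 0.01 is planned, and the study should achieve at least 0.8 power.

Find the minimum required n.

n = 95

Standardized effect: d = |μ₁ − μ₀| / σ = |1124.3 − 1153.1| / 88.5 = 0.3254
Set Φ(δ − 2.326) = 0.8; then δ − 2.326 = Φ⁻¹(0.8) = 0.842, giving δ = 3.168.
δ = d·√n ⇒ n = (δ/d)² = (3.168 / 0.3254)² = 94.77.
Round up to the next whole unit.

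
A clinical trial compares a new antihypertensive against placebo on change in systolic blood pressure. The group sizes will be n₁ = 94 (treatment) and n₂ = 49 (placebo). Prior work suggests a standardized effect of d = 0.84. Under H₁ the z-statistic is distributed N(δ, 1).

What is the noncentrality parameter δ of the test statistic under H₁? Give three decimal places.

δ ≈ 4.767

The noncentrality parameter scales effect size by the design's sample-size factor: δ = d / √(1/n₁ + 1/n₂) = 0.84 / √(1/94 + 1/49) = 4.7673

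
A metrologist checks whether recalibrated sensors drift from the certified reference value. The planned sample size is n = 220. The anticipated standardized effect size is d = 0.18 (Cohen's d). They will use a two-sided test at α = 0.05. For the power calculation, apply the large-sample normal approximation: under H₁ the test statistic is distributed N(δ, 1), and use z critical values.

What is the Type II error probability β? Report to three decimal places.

β ≈ 0.239

Noncentrality parameter: δ = d·√n = 0.18 × √220 = 2.6698
Two-sided α = 0.05 → critical value z_{0.025} = 1.960.
Power = Φ(δ − 1.960) + Φ(−δ − 1.960) = Φ(0.710) + Φ(-4.630) = 0.7611 + 0.0000 = 0.7611.
Type II error: β = 1 − power = 1 − 0.7611 = 0.2389.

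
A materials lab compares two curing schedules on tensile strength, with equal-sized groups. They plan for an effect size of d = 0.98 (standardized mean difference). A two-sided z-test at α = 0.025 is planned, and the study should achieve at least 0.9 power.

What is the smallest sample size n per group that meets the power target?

Set Φ(δ − 2.241) = 0.9; then δ − 2.241 = Φ⁻¹(0.9) = 1.282, giving δ = 3.523.
(For δ > 0 the lower-tail rejection region contributes negligibly to power, so the one-term inversion is standard.)
δ = d·√(n/2) ⇒ n = 2(δ/d)² = 2 × (3.523 / 0.98)² = 25.85.
Round up to the next whole unit.

n = 26 per group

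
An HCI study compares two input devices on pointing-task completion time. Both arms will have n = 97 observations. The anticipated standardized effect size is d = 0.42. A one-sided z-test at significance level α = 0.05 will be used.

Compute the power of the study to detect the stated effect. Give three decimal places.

Noncentrality parameter: δ = d·√(n/2) = 0.42 × √(97/2) = 2.9250
One-sided α = 0.05 → critical value z_{0.05} = 1.645.
Power = Φ(δ − 1.645) = Φ(1.280) = 0.8997.

Power ≈ 0.900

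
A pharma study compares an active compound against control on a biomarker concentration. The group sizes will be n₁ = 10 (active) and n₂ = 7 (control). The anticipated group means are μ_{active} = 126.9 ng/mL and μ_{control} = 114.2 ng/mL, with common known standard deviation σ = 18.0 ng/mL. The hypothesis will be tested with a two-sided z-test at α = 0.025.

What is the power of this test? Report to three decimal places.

Standardized effect: d = |μ_{active} − μ_{control}| / σ = |126.9 − 114.2| / 18.0 = 0.7056
Noncentrality parameter: λ = d / √(1/n₁ + 1/n₂) = 0.7056 / √(1/10 + 1/7) = 1.4317
Two-sided α = 0.025 → critical value z_{0.0125} = 2.241.
Power = Φ(λ − 2.241) + Φ(−λ − 2.241) = Φ(-0.810) + Φ(-3.673) = 0.2091 + 0.0001 = 0.2092.

Power ≈ 0.209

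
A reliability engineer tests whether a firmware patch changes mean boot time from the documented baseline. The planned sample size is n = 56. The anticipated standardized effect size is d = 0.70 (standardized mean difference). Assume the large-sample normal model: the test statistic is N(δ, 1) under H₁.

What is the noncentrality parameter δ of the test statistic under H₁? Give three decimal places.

δ ≈ 5.238

δ = d·√n = 0.70 × √56 = 5.2383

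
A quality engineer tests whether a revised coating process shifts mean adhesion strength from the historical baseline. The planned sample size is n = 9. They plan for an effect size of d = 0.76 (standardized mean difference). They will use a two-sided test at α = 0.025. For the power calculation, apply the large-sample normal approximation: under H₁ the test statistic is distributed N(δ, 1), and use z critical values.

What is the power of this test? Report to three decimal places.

Power ≈ 0.515

Noncentrality parameter: δ = d·√n = 0.76 × √9 = 2.2800
Two-sided α = 0.025 → critical value z_{0.0125} = 2.241.
Power = Φ(δ − 2.241) + Φ(−δ − 2.241) = Φ(0.039) + Φ(-4.521) = 0.5154 + 0.0000 = 0.5154.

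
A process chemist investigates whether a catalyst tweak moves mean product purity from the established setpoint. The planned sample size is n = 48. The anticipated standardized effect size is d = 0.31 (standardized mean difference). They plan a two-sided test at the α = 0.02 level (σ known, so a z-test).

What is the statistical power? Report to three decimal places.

Noncentrality parameter: δ = d·√n = 0.31 × √48 = 2.1477
Critical value for a two-sided test at α = 0.02: z_{α/2} = 2.326.
Power = Φ(δ − 2.326) + Φ(−δ − 2.326) = Φ(-0.179) + Φ(-4.474) = 0.4291 + 0.0000 = 0.4291.

Power ≈ 0.429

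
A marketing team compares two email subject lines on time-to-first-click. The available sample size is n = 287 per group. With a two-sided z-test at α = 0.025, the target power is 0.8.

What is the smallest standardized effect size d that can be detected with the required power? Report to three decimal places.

d ≈ 0.257

Required noncentrality: δ = z_{0.0125} + z_{0.20} = 2.241 + 0.842 = 3.083.
(The second rejection-region term Φ(−δ − z_{α/2}) is negligible and dropped.)
δ = d·√(n/2) ⇒ d = δ/√(n/2) = 3.083/√(287/2) = 0.2574.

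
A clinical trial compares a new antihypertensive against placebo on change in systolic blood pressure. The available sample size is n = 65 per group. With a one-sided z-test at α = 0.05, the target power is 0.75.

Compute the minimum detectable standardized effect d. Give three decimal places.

Required noncentrality: δ = z_{0.05} + z_{0.25} = 1.645 + 0.674 = 2.319.
δ = d·√(n/2) ⇒ d = δ/√(n/2) = 2.319/√(65/2) = 0.4068.

d ≈ 0.407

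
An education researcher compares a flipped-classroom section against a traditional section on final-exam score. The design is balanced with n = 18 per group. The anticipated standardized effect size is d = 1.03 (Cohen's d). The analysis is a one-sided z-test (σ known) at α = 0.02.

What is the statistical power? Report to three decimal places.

Power ≈ 0.850

Noncentrality parameter: δ = d·√(n/2) = 1.03 × √(18/2) = 3.0900
One-sided α = 0.02 → critical value z_{0.02} = 2.054.
Power = P(Z > 2.054 − δ) = Φ(1.036) = 0.8500.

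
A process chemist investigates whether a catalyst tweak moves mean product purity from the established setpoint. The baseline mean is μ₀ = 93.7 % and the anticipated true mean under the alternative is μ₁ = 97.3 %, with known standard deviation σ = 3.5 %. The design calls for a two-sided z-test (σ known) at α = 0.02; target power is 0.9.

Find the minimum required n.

n = 13

Standardized effect: d = |μ₁ − μ₀| / σ = |97.3 − 93.7| / 3.5 = 1.0286
For power 0.9 need Φ(δ − z_{0.01}) = 0.9, so δ = z_{0.01} + z_{0.10} = 2.326 + 1.282 = 3.608.
(Ignoring the negligible lower-tail rejection probability gives the usual closed-form inversion.)
δ = d·√n ⇒ n = (δ/d)² = (3.608 / 1.0286)² = 12.30.
Rounding up, n = 13.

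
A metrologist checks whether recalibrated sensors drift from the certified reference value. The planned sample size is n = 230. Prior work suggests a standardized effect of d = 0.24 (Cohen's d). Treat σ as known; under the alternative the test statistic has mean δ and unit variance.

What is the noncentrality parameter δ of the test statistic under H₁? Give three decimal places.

δ ≈ 3.640

δ = d·√n = 0.24 × √230 = 3.6398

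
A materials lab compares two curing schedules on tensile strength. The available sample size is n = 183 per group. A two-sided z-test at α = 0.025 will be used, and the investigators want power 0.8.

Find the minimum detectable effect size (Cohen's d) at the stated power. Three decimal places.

d ≈ 0.322

Need Φ(δ − 2.241) = 0.8, so δ = 2.241 + 0.842 = 3.083.
(Lower-tail contribution to power is negligible for δ > 0.)
δ = d·√(n/2) ⇒ d = δ/√(n/2) = 3.083/√(183/2) = 0.3223.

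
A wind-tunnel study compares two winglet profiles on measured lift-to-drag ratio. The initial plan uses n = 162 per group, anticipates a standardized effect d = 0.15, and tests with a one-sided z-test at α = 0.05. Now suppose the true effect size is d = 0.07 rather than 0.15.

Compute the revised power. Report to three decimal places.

Power ≈ 0.155

With d = 0.07: δ = d·√(n/2) = 0.07 × √(162/2) = 0.6300. Critical value z_{0.05} = 1.645.
Revised power = Φ(δ − 1.645) = Φ(-1.015) = 0.1551.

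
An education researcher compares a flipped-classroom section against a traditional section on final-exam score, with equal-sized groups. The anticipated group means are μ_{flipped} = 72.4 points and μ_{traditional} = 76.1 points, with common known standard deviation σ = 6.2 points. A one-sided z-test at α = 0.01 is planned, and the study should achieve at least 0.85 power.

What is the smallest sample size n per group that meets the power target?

n = 64 per group

Standardized effect: d = |μ_{flipped} − μ_{traditional}| / σ = |72.4 − 76.1| / 6.2 = 0.5968
Set Φ(δ − 2.326) = 0.85; then δ − 2.326 = Φ⁻¹(0.85) = 1.036, giving δ = 3.363.
δ = d·√(n/2) ⇒ n = 2(δ/d)² = 2 × (3.363 / 0.5968)² = 63.50.
Rounding up, n = 64 per group.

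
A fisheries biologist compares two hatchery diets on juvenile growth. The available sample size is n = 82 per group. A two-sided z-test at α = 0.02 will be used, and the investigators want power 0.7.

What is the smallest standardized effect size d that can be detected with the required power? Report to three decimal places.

Need Φ(δ − 2.326) = 0.7, so δ = 2.326 + 0.524 = 2.851.
(Lower-tail contribution to power is negligible for δ > 0.)
δ = d·√(n/2) ⇒ d = δ/√(n/2) = 2.851/√(82/2) = 0.4452.

d ≈ 0.445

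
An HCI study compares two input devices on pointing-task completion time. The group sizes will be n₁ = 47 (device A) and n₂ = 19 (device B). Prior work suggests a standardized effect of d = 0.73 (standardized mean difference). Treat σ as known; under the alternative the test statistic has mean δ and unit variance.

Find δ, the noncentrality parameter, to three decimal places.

The noncentrality parameter scales effect size by the design's sample-size factor: δ = d / √(1/n₁ + 1/n₂) = 0.73 / √(1/47 + 1/19) = 2.6852

δ ≈ 2.685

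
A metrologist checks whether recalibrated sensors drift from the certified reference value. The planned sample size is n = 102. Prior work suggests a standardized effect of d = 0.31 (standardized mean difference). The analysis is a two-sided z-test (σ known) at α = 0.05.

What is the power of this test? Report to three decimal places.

Noncentrality parameter: δ = d·√n = 0.31 × √102 = 3.1308
Critical value for a two-sided test at α = 0.05: z_{α/2} = 1.960.
Power = Φ(δ − 1.960) + Φ(−δ − 1.960) = Φ(1.171) + Φ(-5.091) = 0.8792 + 0.0000 = 0.8792.

Power ≈ 0.879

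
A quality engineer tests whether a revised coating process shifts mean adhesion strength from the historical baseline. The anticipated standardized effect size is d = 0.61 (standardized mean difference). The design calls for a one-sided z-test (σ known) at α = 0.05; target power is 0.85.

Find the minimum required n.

Set Φ(δ − 1.645) = 0.85; then δ − 1.645 = Φ⁻¹(0.85) = 1.036, giving δ = 2.681.
δ = d·√n ⇒ n = (δ/d)² = (2.681 / 0.61)² = 19.32.
Round up to the next whole unit.

n = 20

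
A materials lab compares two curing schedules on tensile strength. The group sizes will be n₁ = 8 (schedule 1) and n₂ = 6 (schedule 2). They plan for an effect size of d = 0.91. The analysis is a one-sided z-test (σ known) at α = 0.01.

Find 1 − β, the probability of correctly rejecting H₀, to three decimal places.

Noncentrality parameter: δ = d / √(1/n₁ + 1/n₂) = 0.91 / √(1/8 + 1/6) = 1.6850
Critical value for a one-sided test at α = 0.01: z_α = 2.326.
Power = P(Z > 2.326 − δ) = Φ(-0.641) = 0.2606.

Power ≈ 0.261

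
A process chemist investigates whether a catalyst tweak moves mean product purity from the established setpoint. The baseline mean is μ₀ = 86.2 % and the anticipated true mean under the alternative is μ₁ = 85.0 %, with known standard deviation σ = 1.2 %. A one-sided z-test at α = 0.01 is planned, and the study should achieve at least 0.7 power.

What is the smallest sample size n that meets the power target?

Standardized effect: d = |μ₁ − μ₀| / σ = |85.0 − 86.2| / 1.2 = 1.0000
For power 0.7 need Φ(δ − z_{0.01}) = 0.7, so δ = z_{0.01} + z_{0.30} = 2.326 + 0.524 = 2.851.
δ = d·√n ⇒ n = (δ/d)² = (2.851 / 1.0000)² = 8.13.
Rounding up, n = 9.

n = 9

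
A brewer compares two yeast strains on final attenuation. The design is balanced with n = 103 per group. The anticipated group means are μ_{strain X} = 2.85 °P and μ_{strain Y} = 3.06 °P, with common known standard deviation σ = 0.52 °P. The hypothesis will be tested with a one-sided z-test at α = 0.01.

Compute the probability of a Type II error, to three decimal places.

Standardized effect: d = |μ_{strain X} − μ_{strain Y}| / σ = |2.85 − 3.06| / 0.52 = 0.4038
Noncentrality parameter: λ = d·√(n/2) = 0.4038 × √(103/2) = 2.8981
One-sided α = 0.01 → critical value z_{0.01} = 2.326.
Power = P(Z > 2.326 − λ) = Φ(0.572) = 0.7163.
Type II error: β = 1 − power = 1 − 0.7163 = 0.2837.

β ≈ 0.284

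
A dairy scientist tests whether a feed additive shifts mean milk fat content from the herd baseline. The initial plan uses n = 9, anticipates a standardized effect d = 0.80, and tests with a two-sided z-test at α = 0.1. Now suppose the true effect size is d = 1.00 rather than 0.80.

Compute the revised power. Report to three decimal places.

With d = 1.00: δ = d·√n = 1.00 × √9 = 3.0000. Critical value z_{0.05} = 1.645.
Revised power = Φ(δ − 1.645) + Φ(−δ − 1.645) = Φ(1.355) + Φ(-4.645) = 0.9123 + 0.0000 = 0.9123.

Power ≈ 0.912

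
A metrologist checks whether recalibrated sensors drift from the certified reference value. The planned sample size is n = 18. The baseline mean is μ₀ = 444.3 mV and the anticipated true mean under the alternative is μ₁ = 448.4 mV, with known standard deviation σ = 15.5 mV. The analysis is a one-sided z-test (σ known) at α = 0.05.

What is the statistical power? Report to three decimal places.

Power ≈ 0.301

Standardized effect: d = |μ₁ − μ₀| / σ = |448.4 − 444.3| / 15.5 = 0.2645
Noncentrality parameter: δ = d·√n = 0.2645 × √18 = 1.1222
Critical value for a one-sided test at α = 0.05: z_α = 1.645.
Power = P(Z > 1.645 − δ) = Φ(-0.523) = 0.3006.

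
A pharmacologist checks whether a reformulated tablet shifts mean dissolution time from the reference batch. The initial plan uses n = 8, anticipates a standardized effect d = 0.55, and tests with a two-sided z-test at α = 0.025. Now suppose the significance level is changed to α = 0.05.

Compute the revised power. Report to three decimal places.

Power ≈ 0.343

δ = d·√n = 0.55 × √8 = 1.5556 (unchanged). New critical value: z_{0.025} = 1.960.
Revised power = Φ(δ − 1.960) + Φ(−δ − 1.960) = Φ(-0.404) + Φ(-3.516) = 0.3430 + 0.0002 = 0.3432.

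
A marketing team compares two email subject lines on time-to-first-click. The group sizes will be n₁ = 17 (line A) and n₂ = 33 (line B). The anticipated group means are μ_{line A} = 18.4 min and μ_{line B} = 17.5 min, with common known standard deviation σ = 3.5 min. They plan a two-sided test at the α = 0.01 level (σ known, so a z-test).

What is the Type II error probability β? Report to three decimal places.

Standardized effect: d = |μ_{line A} − μ_{line B}| / σ = |18.4 − 17.5| / 3.5 = 0.2571
Noncentrality parameter: δ = d / √(1/n₁ + 1/n₂) = 0.2571 / √(1/17 + 1/33) = 0.8613
Critical value for a two-sided test at α = 0.01: z_{α/2} = 2.576.
Power = Φ(δ − 2.576) + Φ(−δ − 2.576) = Φ(-1.714) + Φ(-3.437) = 0.0432 + 0.0003 = 0.0435.
Type II error: β = 1 − power = 1 − 0.0435 = 0.9565.

β ≈ 0.956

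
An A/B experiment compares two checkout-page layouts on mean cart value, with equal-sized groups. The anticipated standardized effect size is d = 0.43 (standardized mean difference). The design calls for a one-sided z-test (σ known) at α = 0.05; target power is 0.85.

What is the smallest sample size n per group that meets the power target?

n = 78 per group

Set Φ(δ − 1.645) = 0.85; then δ − 1.645 = Φ⁻¹(0.85) = 1.036, giving δ = 2.681.
δ = d·√(n/2) ⇒ n = 2(δ/d)² = 2 × (2.681 / 0.43)² = 77.76.
Round up to the next whole unit.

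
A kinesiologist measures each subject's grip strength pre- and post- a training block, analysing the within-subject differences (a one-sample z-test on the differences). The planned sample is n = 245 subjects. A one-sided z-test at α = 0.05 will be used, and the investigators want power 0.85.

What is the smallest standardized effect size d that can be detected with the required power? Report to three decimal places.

Required noncentrality: δ = z_{0.05} + z_{0.15} = 1.645 + 1.036 = 2.681.
δ = d·√n ⇒ d = δ/√n = 2.681/√245 = 0.1713.

d ≈ 0.171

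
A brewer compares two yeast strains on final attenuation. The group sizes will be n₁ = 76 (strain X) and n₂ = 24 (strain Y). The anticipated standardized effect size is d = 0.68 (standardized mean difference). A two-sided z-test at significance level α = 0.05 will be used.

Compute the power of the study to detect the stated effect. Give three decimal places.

Noncentrality parameter: λ = d / √(1/n₁ + 1/n₂) = 0.68 / √(1/76 + 1/24) = 2.9042
Two-sided α = 0.05 → critical value z_{0.025} = 1.960.
Power = Φ(λ − 1.960) + Φ(−λ − 1.960) = Φ(0.944) + Φ(-4.864) = 0.8275 + 0.0000 = 0.8275.

Power ≈ 0.827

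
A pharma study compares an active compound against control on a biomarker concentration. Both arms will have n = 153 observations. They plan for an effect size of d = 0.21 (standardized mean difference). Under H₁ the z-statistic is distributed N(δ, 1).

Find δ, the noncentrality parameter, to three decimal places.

δ ≈ 1.837

The noncentrality parameter scales effect size by the design's sample-size factor: δ = d·√(n/2) = 0.21 × √(153/2) = 1.8367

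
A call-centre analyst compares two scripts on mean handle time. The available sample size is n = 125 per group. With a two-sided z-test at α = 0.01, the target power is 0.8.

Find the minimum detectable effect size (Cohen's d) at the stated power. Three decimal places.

Need Φ(δ − 2.576) = 0.8, so δ = 2.576 + 0.842 = 3.417.
(Lower-tail contribution to power is negligible for δ > 0.)
δ = d·√(n/2) ⇒ d = δ/√(n/2) = 3.417/√(125/2) = 0.4323.

d ≈ 0.432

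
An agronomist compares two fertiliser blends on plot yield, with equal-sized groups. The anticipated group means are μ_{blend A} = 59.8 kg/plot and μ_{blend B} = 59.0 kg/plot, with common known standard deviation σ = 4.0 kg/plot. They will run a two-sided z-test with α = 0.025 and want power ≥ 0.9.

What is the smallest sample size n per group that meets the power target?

Standardized effect: d = |μ_{blend A} − μ_{blend B}| / σ = |59.8 − 59.0| / 4.0 = 0.2000
Set Φ(δ − 2.241) = 0.9; then δ − 2.241 = Φ⁻¹(0.9) = 1.282, giving δ = 3.523.
(Ignoring the negligible lower-tail rejection probability gives the usual closed-form inversion.)
δ = d·√(n/2) ⇒ n = 2(δ/d)² = 2 × (3.523 / 0.2000)² = 620.56.
Round up to the next whole unit.

n = 621 per group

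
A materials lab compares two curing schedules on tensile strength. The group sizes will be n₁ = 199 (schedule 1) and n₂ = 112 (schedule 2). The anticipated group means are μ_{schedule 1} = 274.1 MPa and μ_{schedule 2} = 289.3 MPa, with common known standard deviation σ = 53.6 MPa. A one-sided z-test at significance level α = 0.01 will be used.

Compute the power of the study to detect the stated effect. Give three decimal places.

Power ≈ 0.530

Standardized effect: d = |μ_{schedule 1} − μ_{schedule 2}| / σ = |274.1 − 289.3| / 53.6 = 0.2836
Noncentrality parameter: δ = d / √(1/n₁ + 1/n₂) = 0.2836 / √(1/199 + 1/112) = 2.4007
One-sided α = 0.01 → critical value z_{0.01} = 2.326.
Power = Φ(δ − 2.326) = Φ(0.074) = 0.5296.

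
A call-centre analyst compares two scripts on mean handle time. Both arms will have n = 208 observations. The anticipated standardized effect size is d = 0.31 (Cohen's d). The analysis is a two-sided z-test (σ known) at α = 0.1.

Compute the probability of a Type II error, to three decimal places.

β ≈ 0.065

Noncentrality parameter: δ = d·√(n/2) = 0.31 × √(208/2) = 3.1614
Two-sided α = 0.1 → critical value z_{0.05} = 1.645.
Power = Φ(δ − 1.645) + Φ(−δ − 1.645) = Φ(1.517) + Φ(-4.806) = 0.9353 + 0.0000 = 0.9353.
Type II error: β = 1 − power = 1 − 0.9353 = 0.0647.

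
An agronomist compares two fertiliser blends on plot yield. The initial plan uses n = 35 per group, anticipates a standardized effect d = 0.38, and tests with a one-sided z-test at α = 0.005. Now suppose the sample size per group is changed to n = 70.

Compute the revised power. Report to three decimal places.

Power ≈ 0.372

With n = 70 per group: δ = d·√(n/2) = 0.38 × √(70/2) = 2.2481. Critical value z_{0.005} = 2.576.
Revised power = P(Z > 2.576 − δ) = Φ(-0.328) = 0.3716.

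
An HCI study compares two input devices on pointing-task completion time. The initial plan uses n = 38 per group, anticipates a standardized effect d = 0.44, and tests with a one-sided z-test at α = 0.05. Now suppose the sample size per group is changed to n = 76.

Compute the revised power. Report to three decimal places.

With n = 76 per group: δ = d·√(n/2) = 0.44 × √(76/2) = 2.7123. Critical value z_{0.05} = 1.645.
Revised power = P(Z > 1.645 − δ) = Φ(1.067) = 0.8571.

Power ≈ 0.857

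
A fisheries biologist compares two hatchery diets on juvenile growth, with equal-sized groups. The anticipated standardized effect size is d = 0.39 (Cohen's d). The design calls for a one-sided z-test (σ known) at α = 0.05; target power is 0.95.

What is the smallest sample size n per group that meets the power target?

n = 143 per group

Set Φ(δ − 1.645) = 0.95; then δ − 1.645 = Φ⁻¹(0.95) = 1.645, giving δ = 3.290.
δ = d·√(n/2) ⇒ n = 2(δ/d)² = 2 × (3.290 / 0.39)² = 142.30.
Round up to the next whole unit.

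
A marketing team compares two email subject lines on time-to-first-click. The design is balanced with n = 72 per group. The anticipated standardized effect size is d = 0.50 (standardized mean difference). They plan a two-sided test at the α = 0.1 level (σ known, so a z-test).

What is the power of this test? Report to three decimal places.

Power ≈ 0.912

Noncentrality parameter: δ = d·√(n/2) = 0.50 × √(72/2) = 3.0000
Two-sided α = 0.1 → critical value z_{0.05} = 1.645.
Power = Φ(δ − 1.645) + Φ(−δ − 1.645) = Φ(1.355) + Φ(-4.645) = 0.9123 + 0.0000 = 0.9123.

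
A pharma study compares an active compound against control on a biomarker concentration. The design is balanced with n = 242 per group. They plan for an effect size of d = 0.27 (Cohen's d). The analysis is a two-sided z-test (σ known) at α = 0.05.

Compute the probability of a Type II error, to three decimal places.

β ≈ 0.156

Noncentrality parameter: λ = d·√(n/2) = 0.27 × √(242/2) = 2.9700
Two-sided α = 0.05 → critical value z_{0.025} = 1.960.
Power = Φ(λ − 1.960) + Φ(−λ − 1.960) = Φ(1.010) + Φ(-4.930) = 0.8438 + 0.0000 = 0.8438.
Type II error: β = 1 − power = 1 − 0.8438 = 0.1562.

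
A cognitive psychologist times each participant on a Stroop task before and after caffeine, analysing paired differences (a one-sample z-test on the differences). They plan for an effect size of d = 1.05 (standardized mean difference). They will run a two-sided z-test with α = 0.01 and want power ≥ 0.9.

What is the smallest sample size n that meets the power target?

n = 14

Set Φ(δ − 2.576) = 0.9; then δ − 2.576 = Φ⁻¹(0.9) = 1.282, giving δ = 3.857.
(The Φ(−δ − z_{α/2}) term is vanishingly small for δ > 0 and is dropped in the standard sample-size formula.)
δ = d·√n ⇒ n = (δ/d)² = (3.857 / 1.05)² = 13.50.
Round up to the next whole unit.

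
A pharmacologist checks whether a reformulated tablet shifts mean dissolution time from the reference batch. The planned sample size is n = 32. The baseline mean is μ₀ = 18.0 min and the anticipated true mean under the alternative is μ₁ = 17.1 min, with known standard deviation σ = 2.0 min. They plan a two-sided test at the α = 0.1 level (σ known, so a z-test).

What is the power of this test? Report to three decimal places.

Standardized effect: d = |μ₁ − μ₀| / σ = |17.1 − 18.0| / 2.0 = 0.4500
Noncentrality parameter: δ = d·√n = 0.4500 × √32 = 2.5456
Two-sided α = 0.1 → critical value z_{0.05} = 1.645.
Power = Φ(δ − 1.645) + Φ(−δ − 1.645) = Φ(0.901) + Φ(-4.190) = 0.8161 + 0.0000 = 0.8161.

Power ≈ 0.816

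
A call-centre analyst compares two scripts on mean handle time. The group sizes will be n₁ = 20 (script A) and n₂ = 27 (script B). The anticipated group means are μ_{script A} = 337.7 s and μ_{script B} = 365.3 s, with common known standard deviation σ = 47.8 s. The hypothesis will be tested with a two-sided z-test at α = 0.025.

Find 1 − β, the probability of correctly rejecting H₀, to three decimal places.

Power ≈ 0.388

Standardized effect: d = |μ_{script A} − μ_{script B}| / σ = |337.7 − 365.3| / 47.8 = 0.5774
Noncentrality parameter: δ = d / √(1/n₁ + 1/n₂) = 0.5774 / √(1/20 + 1/27) = 1.9572
Two-sided α = 0.025 → critical value z_{0.0125} = 2.241.
Power = Φ(δ − 2.241) + Φ(−δ − 2.241) = Φ(-0.284) + Φ(-4.199) = 0.3881 + 0.0000 = 0.3881.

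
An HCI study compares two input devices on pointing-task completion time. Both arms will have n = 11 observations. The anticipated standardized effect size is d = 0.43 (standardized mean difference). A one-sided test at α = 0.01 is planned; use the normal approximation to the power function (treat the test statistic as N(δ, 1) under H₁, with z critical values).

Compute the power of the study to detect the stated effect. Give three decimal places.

Noncentrality parameter: δ = d·√(n/2) = 0.43 × √(11/2) = 1.0084
One-sided α = 0.01 → critical value z_{0.01} = 2.326.
Power = P(Z > 2.326 − δ) = Φ(-1.318) = 0.0938.

Power ≈ 0.094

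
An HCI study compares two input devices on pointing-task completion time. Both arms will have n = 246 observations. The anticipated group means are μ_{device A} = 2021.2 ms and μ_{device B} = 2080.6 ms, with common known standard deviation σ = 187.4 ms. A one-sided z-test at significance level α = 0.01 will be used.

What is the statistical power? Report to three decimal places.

Standardized effect: d = |μ_{device A} − μ_{device B}| / σ = |2021.2 − 2080.6| / 187.4 = 0.3170
Noncentrality parameter: δ = d·√(n/2) = 0.3170 × √(246/2) = 3.5154
Critical value for a one-sided test at α = 0.01: z_α = 2.326.
Power = Φ(δ − 2.326) = Φ(1.189) = 0.8828.

Power ≈ 0.883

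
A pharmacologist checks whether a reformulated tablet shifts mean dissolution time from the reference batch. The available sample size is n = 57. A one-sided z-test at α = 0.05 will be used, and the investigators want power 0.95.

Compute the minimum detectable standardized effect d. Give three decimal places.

d ≈ 0.436

Need Φ(δ − 1.645) = 0.95, so δ = 1.645 + 1.645 = 3.290.
δ = d·√n ⇒ d = δ/√n = 3.290/√57 = 0.4357.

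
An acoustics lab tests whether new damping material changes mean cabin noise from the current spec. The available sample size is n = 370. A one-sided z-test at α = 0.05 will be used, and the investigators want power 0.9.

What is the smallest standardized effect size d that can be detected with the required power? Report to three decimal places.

Need Φ(δ − 1.645) = 0.9, so δ = 1.645 + 1.282 = 2.926.
δ = d·√n ⇒ d = δ/√n = 2.926/√370 = 0.1521.

d ≈ 0.152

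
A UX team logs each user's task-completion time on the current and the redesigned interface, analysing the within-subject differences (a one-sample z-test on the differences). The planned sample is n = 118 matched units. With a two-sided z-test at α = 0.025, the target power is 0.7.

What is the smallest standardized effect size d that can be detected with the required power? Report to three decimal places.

Required noncentrality: δ = z_{0.0125} + z_{0.30} = 2.241 + 0.524 = 2.766.
(Lower-tail contribution to power is negligible for δ > 0.)
δ = d·√n ⇒ d = δ/√n = 2.766/√118 = 0.2546.

d ≈ 0.255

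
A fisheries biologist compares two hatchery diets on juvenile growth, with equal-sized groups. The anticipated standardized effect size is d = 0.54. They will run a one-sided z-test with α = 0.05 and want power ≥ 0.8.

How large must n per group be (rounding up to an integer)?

n = 43 per group

Set Φ(δ − 1.645) = 0.8; then δ − 1.645 = Φ⁻¹(0.8) = 0.842, giving δ = 2.486.
δ = d·√(n/2) ⇒ n = 2(δ/d)² = 2 × (2.486 / 0.54)² = 42.40.
Rounding up, n = 43 per group.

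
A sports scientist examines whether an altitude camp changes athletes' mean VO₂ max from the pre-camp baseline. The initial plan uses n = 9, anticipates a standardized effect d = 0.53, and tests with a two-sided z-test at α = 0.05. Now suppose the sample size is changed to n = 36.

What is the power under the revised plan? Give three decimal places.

Power ≈ 0.889

With n = 36: δ = d·√n = 0.53 × √36 = 3.1800. Critical value z_{0.025} = 1.960.
Revised power = Φ(δ − 1.960) + Φ(−δ − 1.960) = Φ(1.220) + Φ(-5.140) = 0.8888 + 0.0000 = 0.8888.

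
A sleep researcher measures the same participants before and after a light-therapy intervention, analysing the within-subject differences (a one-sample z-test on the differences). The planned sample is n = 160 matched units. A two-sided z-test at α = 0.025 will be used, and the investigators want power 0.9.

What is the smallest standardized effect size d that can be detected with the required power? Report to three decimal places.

Need Φ(δ − 2.241) = 0.9, so δ = 2.241 + 1.282 = 3.523.
(The second rejection-region term Φ(−δ − z_{α/2}) is negligible and dropped.)
δ = d·√n ⇒ d = δ/√n = 3.523/√160 = 0.2785.

d ≈ 0.279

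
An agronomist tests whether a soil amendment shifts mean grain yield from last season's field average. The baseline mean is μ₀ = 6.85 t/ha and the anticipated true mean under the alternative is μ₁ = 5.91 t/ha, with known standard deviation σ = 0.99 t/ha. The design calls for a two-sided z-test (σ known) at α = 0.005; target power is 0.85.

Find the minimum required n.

n = 17

Standardized effect: d = |μ₁ − μ₀| / σ = |5.91 − 6.85| / 0.99 = 0.9495
For power 0.85 need Φ(δ − z_{0.0025}) = 0.85, so δ = z_{0.0025} + z_{0.15} = 2.807 + 1.036 = 3.843.
(Ignoring the negligible lower-tail rejection probability gives the usual closed-form inversion.)
δ = d·√n ⇒ n = (δ/d)² = (3.843 / 0.9495)² = 16.39.
Round up to the next whole unit.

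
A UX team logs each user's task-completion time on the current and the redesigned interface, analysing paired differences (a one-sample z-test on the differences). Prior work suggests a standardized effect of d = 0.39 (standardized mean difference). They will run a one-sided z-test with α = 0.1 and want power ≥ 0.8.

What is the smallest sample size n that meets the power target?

n = 30

For power 0.8 need Φ(δ − z_{0.1}) = 0.8, so δ = z_{0.1} + z_{0.20} = 1.282 + 0.842 = 2.123.
δ = d·√n ⇒ n = (δ/d)² = (2.123 / 0.39)² = 29.64.
Rounding up, n = 30.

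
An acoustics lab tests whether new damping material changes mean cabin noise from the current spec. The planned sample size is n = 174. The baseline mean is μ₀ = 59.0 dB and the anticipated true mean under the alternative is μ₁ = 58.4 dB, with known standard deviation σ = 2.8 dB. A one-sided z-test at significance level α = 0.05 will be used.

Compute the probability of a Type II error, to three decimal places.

β ≈ 0.119

Standardized effect: d = |μ₁ − μ₀| / σ = |58.4 − 59.0| / 2.8 = 0.2143
Noncentrality parameter: δ = d·√n = 0.2143 × √174 = 2.8266
One-sided α = 0.05 → critical value z_{0.05} = 1.645.
Power = P(Z > 1.645 − δ) = Φ(1.182) = 0.8814.
Type II error: β = 1 − power = 1 − 0.8814 = 0.1186.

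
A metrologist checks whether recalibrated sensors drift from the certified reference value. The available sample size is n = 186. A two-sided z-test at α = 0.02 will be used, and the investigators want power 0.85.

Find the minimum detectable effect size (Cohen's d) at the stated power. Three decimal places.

d ≈ 0.247

Need Φ(δ − 2.326) = 0.85, so δ = 2.326 + 1.036 = 3.363.
(Lower-tail contribution to power is negligible for δ > 0.)
δ = d·√n ⇒ d = δ/√n = 3.363/√186 = 0.2466.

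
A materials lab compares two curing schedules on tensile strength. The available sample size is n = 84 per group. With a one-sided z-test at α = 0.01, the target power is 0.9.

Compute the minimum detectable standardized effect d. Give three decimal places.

Need Φ(δ − 2.326) = 0.9, so δ = 2.326 + 1.282 = 3.608.
δ = d·√(n/2) ⇒ d = δ/√(n/2) = 3.608/√(84/2) = 0.5567.

d ≈ 0.557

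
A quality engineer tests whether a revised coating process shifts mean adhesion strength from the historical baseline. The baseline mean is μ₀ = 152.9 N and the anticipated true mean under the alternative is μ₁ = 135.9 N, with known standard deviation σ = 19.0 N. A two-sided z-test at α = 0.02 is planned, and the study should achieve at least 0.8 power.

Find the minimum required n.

Standardized effect: d = |μ₁ − μ₀| / σ = |135.9 − 152.9| / 19.0 = 0.8947
Set Φ(δ − 2.326) = 0.8; then δ − 2.326 = Φ⁻¹(0.8) = 0.842, giving δ = 3.168.
(The Φ(−δ − z_{α/2}) term is vanishingly small for δ > 0 and is dropped in the standard sample-size formula.)
δ = d·√n ⇒ n = (δ/d)² = (3.168 / 0.8947)² = 12.54.
Rounding up, n = 13.

n = 13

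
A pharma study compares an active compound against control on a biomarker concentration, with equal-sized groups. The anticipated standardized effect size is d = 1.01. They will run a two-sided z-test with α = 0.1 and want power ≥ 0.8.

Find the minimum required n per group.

Set Φ(δ − 1.645) = 0.8; then δ − 1.645 = Φ⁻¹(0.8) = 0.842, giving δ = 2.486.
(The Φ(−δ − z_{α/2}) term is vanishingly small for δ > 0 and is dropped in the standard sample-size formula.)
δ = d·√(n/2) ⇒ n = 2(δ/d)² = 2 × (2.486 / 1.01)² = 12.12.
Rounding up, n = 13 per group.

n = 13 per group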